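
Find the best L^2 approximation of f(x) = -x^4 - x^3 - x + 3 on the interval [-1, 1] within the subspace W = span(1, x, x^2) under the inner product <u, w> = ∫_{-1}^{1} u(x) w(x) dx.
g(x) = -6*x^2/7 - 8*x/5 + 108/35

The best approximation g ∈ W is the orthogonal projection of f onto W. Writing g = a_0 + a_1 x + a_2 x^2, the coefficients solve the normal equations G · a = b where
  G_{ij} = <φ_i, φ_j> and b_i = <f, φ_i>, with φ_0 = 1, φ_1 = x, φ_2 = x^2.
G =
  [2, 0, 2/3]
  [0, 2/3, 0]
  [2/3, 0, 2/5],
b = (28/5, -16/15, 12/7).
Solving gives a_0 = 108/35, a_1 = -8/5, a_2 = -6/7, so
  g(x) = -6*x^2/7 - 8*x/5 + 108/35.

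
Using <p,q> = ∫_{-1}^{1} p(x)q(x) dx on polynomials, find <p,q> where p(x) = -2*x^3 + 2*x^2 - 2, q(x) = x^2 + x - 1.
<p,q> = 4/3

Expand the product: p(x)·q(x) = -2*x^5 + 4*x^3 - 4*x^2 - 2*x + 2.
∫_{-1}^{1} of each monomial x^k gives [2/(k+1) if k even, 0 if k odd]. Integrating term-by-term (or equivalently evaluating the antiderivative F(x) = -x^6/3 + x^4 - 4*x^3/3 - x^2 + 2*x at the endpoints):
  F(1) − F(−1) = 1/3 − (-1) = 4/3.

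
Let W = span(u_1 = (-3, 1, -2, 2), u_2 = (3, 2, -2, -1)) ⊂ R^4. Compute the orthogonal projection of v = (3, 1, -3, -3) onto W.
proj_W(v) = (84/23, 596/299, -24/13, -408/299)

Set up U = [u_1 | ... | u_2] ∈ R^(4×2). The projector onto W = col(U) is P = U (U^T U)^(-1) U^T.
Compute U^T U =
  [18, -5]
  [-5, 18],
and U^T v = (-8, 20).
Solve U^T U · c = U^T v for the coefficients: c = (-44/299, 320/299). The projection is proj_W(v) = U c.
Check: (v - proj_W(v)) · u_1 = 0  (should be 0).
Check: (v - proj_W(v)) · u_2 = 0  (should be 0).
Result: proj_W(v) = (84/23, 596/299, -24/13, -408/299).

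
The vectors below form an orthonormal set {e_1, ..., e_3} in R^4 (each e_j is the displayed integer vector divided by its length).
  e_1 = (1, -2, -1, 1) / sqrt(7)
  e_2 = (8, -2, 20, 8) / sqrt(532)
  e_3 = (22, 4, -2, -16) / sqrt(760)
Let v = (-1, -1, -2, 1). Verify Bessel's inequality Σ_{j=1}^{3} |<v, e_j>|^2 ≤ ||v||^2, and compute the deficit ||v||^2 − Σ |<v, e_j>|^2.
Σ |<v, e_j>|^2 = 69/10; ||v||^2 = 7; deficit = 1/10

Write each e_j = u_j / sqrt(<u_j, u_j>) where u_j is the displayed integer vector. Then <v, e_j> = <v, u_j> / sqrt(<u_j, u_j>), so |<v, e_j>|^2 = <v, u_j>^2 / <u_j, u_j>.
Coefficients: <v, e_1> = 4/sqrt(7), <v, e_2> = -38/sqrt(532), <v, e_3> = -38/sqrt(760).
Square and sum: Σ |<v, e_j>|^2 = 69/10.
Compute ||v||^2 = v·v = 7.
Deficit = 7 − 69/10 = 1/10 ≥ 0, confirming Bessel's inequality. (The deficit equals ||v − Σ <v,e_j> e_j||^2, the squared distance from v to span{e_j}.)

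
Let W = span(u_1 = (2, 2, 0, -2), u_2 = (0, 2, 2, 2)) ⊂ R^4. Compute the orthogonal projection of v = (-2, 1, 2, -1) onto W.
proj_W(v) = (0, 2/3, 2/3, 2/3)

Set up U = [u_1 | ... | u_2] ∈ R^(4×2). The projector onto W = col(U) is P = U (U^T U)^(-1) U^T.
Compute U^T U =
  [12, 0]
  [0, 12],
and U^T v = (0, 4).
Solve U^T U · c = U^T v for the coefficients: c = (0, 1/3). The projection is proj_W(v) = U c.
Check: (v - proj_W(v)) · u_1 = 0  (should be 0).
Check: (v - proj_W(v)) · u_2 = 0  (should be 0).
Result: proj_W(v) = (0, 2/3, 2/3, 2/3).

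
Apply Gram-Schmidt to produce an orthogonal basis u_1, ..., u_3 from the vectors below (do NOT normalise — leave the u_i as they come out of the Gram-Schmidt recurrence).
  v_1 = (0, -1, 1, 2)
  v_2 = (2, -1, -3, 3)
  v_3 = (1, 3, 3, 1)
Orthogonal basis:
  u_1 = (0, -1, 1, 2)
  u_2 = (2, -1/3, -11/3, 5/3)
  u_3 = (111/61, 195/61, 71/61, 62/61)

Apply the Gram-Schmidt recurrence
  u_1 = v_1
  u_i = v_i − Σ_{j<i} ((v_i · u_j) / (u_j · u_j)) · u_j.

Step by step this gives:
  u_1 = (0, -1, 1, 2)
  u_2 = (2, -1/3, -11/3, 5/3)
  u_3 = (111/61, 195/61, 71/61, 62/61)

Orthogonality check:
  u_2 · u_1 = 0 (should be 0)
  u_3 · u_1 = 0 (should be 0)
  u_3 · u_2 = 0 (should be 0)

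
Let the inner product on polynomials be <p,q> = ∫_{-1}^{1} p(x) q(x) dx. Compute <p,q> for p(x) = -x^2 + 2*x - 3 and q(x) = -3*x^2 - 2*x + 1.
<p,q> = -32/15

Expand the product: p(x)·q(x) = 3*x^4 - 4*x^3 + 4*x^2 + 8*x - 3.
∫_{-1}^{1} of each monomial x^k gives [2/(k+1) if k even, 0 if k odd]. Integrating term-by-term (or equivalently evaluating the antiderivative F(x) = 3*x^5/5 - x^4 + 4*x^3/3 + 4*x^2 - 3*x at the endpoints):
  F(1) − F(−1) = 29/15 − (61/15) = -32/15.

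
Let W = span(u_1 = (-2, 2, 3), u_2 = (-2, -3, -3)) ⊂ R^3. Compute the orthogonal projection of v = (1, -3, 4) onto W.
proj_W(v) = (16/253, 189/253, 222/253)

Set up U = [u_1 | ... | u_2] ∈ R^(3×2). The projector onto W = col(U) is P = U (U^T U)^(-1) U^T.
Compute U^T U =
  [17, -11]
  [-11, 22],
and U^T v = (4, -5).
Solve U^T U · c = U^T v for the coefficients: c = (3/23, -41/253). The projection is proj_W(v) = U c.
Check: (v - proj_W(v)) · u_1 = 0  (should be 0).
Check: (v - proj_W(v)) · u_2 = 0  (should be 0).
Result: proj_W(v) = (16/253, 189/253, 222/253).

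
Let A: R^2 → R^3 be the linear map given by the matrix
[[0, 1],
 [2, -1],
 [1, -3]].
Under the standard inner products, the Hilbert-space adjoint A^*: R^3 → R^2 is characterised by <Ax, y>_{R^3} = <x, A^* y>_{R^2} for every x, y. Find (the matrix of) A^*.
A^* = A^T =
[[0, 2, 1],
 [1, -1, -3]]

For real matrices with standard dot products, the defining identity <Ax, y> = <x, A^* y> gives (Ax)^T y = x^T (A^*) y, i.e. x^T A^T y = x^T (A^*) y. Since this holds for all x, y, we must have A^* = A^T. Therefore
A^* =
[[0, 2, 1],
 [1, -1, -3]].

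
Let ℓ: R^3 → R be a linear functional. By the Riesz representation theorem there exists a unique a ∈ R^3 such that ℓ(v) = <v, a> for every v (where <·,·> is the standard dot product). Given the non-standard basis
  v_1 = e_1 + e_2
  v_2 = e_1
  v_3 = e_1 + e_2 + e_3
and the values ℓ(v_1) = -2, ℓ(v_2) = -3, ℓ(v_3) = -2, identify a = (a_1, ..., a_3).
a = (-3, 1, 0)

Write a = (a_1, ..., a_3) in the standard basis. For each basis vector v_i, ℓ(v_i) = <v_i, a> is a linear equation in the a_j's. Collect the n equations into a matrix system V a = ℓ, where row i of V is v_i (expressed in the standard basis). Since V is invertible (lower-triangular with 1s on the diagonal, up to permutation), solve by back-substitution:
  V =
[[1, 1, 0],
 [1, 0, 0],
 [1, 1, 1]]
  V a = (-2, -3, -2)
Solving gives a = (-3, 1, 0).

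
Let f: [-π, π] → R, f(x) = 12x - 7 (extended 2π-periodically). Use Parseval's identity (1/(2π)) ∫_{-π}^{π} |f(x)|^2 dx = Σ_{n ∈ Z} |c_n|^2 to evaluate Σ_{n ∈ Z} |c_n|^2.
Σ |c_n|^2 = 48π^2 + 49

Expand and integrate term by term over [-π, π]:
  ∫ (12x)^2 dx = 144·(2π^3/3); ∫ 2·12·(-7)·x dx = 0 (odd integrand); ∫ (-7)^2 dx = 49·2π.
So (1/(2π)) ∫_{-π}^{π} (12x - 7)^2 dx = 144π^2/3 + 49 = 48π^2 + 49.
Parseval ⇒ Σ |c_n|^2 = 48π^2 + 49.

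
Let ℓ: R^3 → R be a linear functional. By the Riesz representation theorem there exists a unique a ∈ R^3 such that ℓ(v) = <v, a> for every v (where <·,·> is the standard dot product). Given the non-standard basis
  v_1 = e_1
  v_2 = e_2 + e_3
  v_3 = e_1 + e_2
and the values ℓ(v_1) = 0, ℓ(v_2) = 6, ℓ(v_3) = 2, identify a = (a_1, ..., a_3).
a = (0, 2, 4)

Write a = (a_1, ..., a_3) in the standard basis. For each basis vector v_i, ℓ(v_i) = <v_i, a> is a linear equation in the a_j's. Collect the n equations into a matrix system V a = ℓ, where row i of V is v_i (expressed in the standard basis). Since V is invertible (lower-triangular with 1s on the diagonal, up to permutation), solve by back-substitution:
  V =
[[1, 0, 0],
 [0, 1, 1],
 [1, 1, 0]]
  V a = (0, 6, 2)
Solving gives a = (0, 2, 4).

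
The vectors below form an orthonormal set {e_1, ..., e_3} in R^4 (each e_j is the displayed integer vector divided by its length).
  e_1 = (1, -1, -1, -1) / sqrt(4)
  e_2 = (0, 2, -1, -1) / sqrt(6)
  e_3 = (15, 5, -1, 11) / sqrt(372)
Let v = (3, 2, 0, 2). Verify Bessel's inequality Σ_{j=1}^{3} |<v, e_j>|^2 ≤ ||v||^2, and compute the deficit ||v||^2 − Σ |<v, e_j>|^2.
Σ |<v, e_j>|^2 = 1045/62; ||v||^2 = 17; deficit = 9/62

Write each e_j = u_j / sqrt(<u_j, u_j>) where u_j is the displayed integer vector. Then <v, e_j> = <v, u_j> / sqrt(<u_j, u_j>), so |<v, e_j>|^2 = <v, u_j>^2 / <u_j, u_j>.
Coefficients: <v, e_1> = -1/sqrt(4), <v, e_2> = 2/sqrt(6), <v, e_3> = 77/sqrt(372).
Square and sum: Σ |<v, e_j>|^2 = 1045/62.
Compute ||v||^2 = v·v = 17.
Deficit = 17 − 1045/62 = 9/62 ≥ 0, confirming Bessel's inequality. (The deficit equals ||v − Σ <v,e_j> e_j||^2, the squared distance from v to span{e_j}.)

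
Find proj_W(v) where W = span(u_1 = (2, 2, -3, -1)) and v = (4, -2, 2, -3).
proj_W(v) = (1/9, 1/9, -1/6, -1/18)

Set up U = [u_1 | ... | u_1] ∈ R^(4×1). The projector onto W = col(U) is P = U (U^T U)^(-1) U^T.
Compute U^T U =
  [18],
and U^T v = (1).
Solve U^T U · c = U^T v for the coefficients: c = (1/18). The projection is proj_W(v) = U c.
Check: (v - proj_W(v)) · u_1 = 0  (should be 0).
Result: proj_W(v) = (1/9, 1/9, -1/6, -1/18).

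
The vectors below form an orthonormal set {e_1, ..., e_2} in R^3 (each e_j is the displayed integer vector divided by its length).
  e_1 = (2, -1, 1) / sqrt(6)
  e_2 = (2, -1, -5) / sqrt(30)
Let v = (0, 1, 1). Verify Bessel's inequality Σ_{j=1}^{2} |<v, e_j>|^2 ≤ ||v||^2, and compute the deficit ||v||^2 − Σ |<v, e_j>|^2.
Σ |<v, e_j>|^2 = 6/5; ||v||^2 = 2; deficit = 4/5

Write each e_j = u_j / sqrt(<u_j, u_j>) where u_j is the displayed integer vector. Then <v, e_j> = <v, u_j> / sqrt(<u_j, u_j>), so |<v, e_j>|^2 = <v, u_j>^2 / <u_j, u_j>.
Coefficients: <v, e_1> = 0/sqrt(6), <v, e_2> = -6/sqrt(30).
Square and sum: Σ |<v, e_j>|^2 = 6/5.
Compute ||v||^2 = v·v = 2.
Deficit = 2 − 6/5 = 4/5 ≥ 0, confirming Bessel's inequality. (The deficit equals ||v − Σ <v,e_j> e_j||^2, the squared distance from v to span{e_j}.)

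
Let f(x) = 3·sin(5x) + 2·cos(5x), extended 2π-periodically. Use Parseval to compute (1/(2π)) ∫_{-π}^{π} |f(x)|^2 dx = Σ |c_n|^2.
Σ |c_n|^2 = 13/2

Expand |f|^2 and use orthogonality of {sin(nx), cos(mx)} on [-π, π]:
  ∫_{-π}^{π} sin(nx)^2 dx = π, ∫ cos(mx)^2 dx = π, and cross terms integrate to 0.
So ∫_{-π}^{π} f(x)^2 dx = 3^2 · π + 2^2 · π = (9 + 4)π.
Divide by 2π: (9 + 4)/2 = 13/2.
By Parseval, this equals Σ |c_n|^2.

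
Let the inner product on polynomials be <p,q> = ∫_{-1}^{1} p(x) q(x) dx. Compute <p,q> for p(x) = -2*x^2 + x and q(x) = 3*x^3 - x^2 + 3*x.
<p,q> = 4

Expand the product: p(x)·q(x) = -6*x^5 + 5*x^4 - 7*x^3 + 3*x^2.
∫_{-1}^{1} of each monomial x^k gives [2/(k+1) if k even, 0 if k odd]. Integrating term-by-term (or equivalently evaluating the antiderivative F(x) = -x^6 + x^5 - 7*x^4/4 + x^3 at the endpoints):
  F(1) − F(−1) = -3/4 − (-19/4) = 4.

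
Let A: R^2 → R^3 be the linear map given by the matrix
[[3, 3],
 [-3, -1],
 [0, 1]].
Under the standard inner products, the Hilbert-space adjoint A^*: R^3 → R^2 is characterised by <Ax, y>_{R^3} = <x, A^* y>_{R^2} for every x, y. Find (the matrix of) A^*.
A^* = A^T =
[[3, -3, 0],
 [3, -1, 1]]

For real matrices with standard dot products, the defining identity <Ax, y> = <x, A^* y> gives (Ax)^T y = x^T (A^*) y, i.e. x^T A^T y = x^T (A^*) y. Since this holds for all x, y, we must have A^* = A^T. Therefore
A^* =
[[3, -3, 0],
 [3, -1, 1]].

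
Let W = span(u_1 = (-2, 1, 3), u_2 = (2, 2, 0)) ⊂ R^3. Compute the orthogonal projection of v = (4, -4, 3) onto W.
proj_W(v) = (1/3, -1/3, -2/3)

Set up U = [u_1 | ... | u_2] ∈ R^(3×2). The projector onto W = col(U) is P = U (U^T U)^(-1) U^T.
Compute U^T U =
  [14, -2]
  [-2, 8],
and U^T v = (-3, 0).
Solve U^T U · c = U^T v for the coefficients: c = (-2/9, -1/18). The projection is proj_W(v) = U c.
Check: (v - proj_W(v)) · u_1 = 0  (should be 0).
Check: (v - proj_W(v)) · u_2 = 0  (should be 0).
Result: proj_W(v) = (1/3, -1/3, -2/3).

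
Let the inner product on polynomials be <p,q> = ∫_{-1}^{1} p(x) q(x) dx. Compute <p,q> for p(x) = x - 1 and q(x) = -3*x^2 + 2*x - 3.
<p,q> = 28/3

Expand the product: p(x)·q(x) = -3*x^3 + 5*x^2 - 5*x + 3.
∫_{-1}^{1} of each monomial x^k gives [2/(k+1) if k even, 0 if k odd]. Integrating term-by-term (or equivalently evaluating the antiderivative F(x) = -3*x^4/4 + 5*x^3/3 - 5*x^2/2 + 3*x at the endpoints):
  F(1) − F(−1) = 17/12 − (-95/12) = 28/3.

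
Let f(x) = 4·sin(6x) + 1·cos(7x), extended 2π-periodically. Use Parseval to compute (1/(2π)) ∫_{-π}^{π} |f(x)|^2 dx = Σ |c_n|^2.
Σ |c_n|^2 = 17/2

Expand |f|^2 and use orthogonality of {sin(nx), cos(mx)} on [-π, π]:
  ∫_{-π}^{π} sin(nx)^2 dx = π, ∫ cos(mx)^2 dx = π, and cross terms integrate to 0.
So ∫_{-π}^{π} f(x)^2 dx = 4^2 · π + 1^2 · π = (16 + 1)π.
Divide by 2π: (16 + 1)/2 = 17/2.
By Parseval, this equals Σ |c_n|^2.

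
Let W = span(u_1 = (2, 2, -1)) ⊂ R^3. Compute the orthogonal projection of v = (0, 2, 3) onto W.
proj_W(v) = (2/9, 2/9, -1/9)

Set up U = [u_1 | ... | u_1] ∈ R^(3×1). The projector onto W = col(U) is P = U (U^T U)^(-1) U^T.
Compute U^T U =
  [9],
and U^T v = (1).
Solve U^T U · c = U^T v for the coefficients: c = (1/9). The projection is proj_W(v) = U c.
Check: (v - proj_W(v)) · u_1 = 0  (should be 0).
Result: proj_W(v) = (2/9, 2/9, -1/9).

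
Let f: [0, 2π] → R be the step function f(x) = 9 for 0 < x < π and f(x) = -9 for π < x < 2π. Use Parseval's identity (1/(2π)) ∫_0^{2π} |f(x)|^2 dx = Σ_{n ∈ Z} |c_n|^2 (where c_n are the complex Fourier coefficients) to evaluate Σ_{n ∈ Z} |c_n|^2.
Σ |c_n|^2 = 81

Parseval equates the L^2 energy of f (normalised by 1/(2π)) with the ℓ^2 sum of its Fourier coefficients: (1/(2π)) ∫_0^{2π} |f|^2 = Σ |c_n|^2.
Compute the left side: (1/(2π)) [∫_0^π 9^2 dx + ∫_π^{2π} (-9)^2 dx] = (1/(2π)) · (81π + 81π) = (81 + 81)/2 = 81.
So Σ_{n ∈ Z} |c_n|^2 = 81.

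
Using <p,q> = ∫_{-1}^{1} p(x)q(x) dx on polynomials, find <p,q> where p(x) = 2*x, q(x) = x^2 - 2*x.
<p,q> = -8/3

Expand the product: p(x)·q(x) = 2*x^3 - 4*x^2.
∫_{-1}^{1} of each monomial x^k gives [2/(k+1) if k even, 0 if k odd]. Integrating term-by-term (or equivalently evaluating the antiderivative F(x) = x^4/2 - 4*x^3/3 at the endpoints):
  F(1) − F(−1) = -5/6 − (11/6) = -8/3.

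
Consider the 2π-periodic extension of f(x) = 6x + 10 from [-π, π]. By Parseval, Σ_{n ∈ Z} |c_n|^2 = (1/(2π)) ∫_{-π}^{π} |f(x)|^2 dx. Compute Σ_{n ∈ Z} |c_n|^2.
Σ |c_n|^2 = 12π^2 + 100

Expand and integrate term by term over [-π, π]:
  ∫ (6x)^2 dx = 36·(2π^3/3); ∫ 2·6·(10)·x dx = 0 (odd integrand); ∫ 10^2 dx = 100·2π.
So (1/(2π)) ∫_{-π}^{π} (6x + 10)^2 dx = 36π^2/3 + 100 = 12π^2 + 100.
Parseval ⇒ Σ |c_n|^2 = 12π^2 + 100.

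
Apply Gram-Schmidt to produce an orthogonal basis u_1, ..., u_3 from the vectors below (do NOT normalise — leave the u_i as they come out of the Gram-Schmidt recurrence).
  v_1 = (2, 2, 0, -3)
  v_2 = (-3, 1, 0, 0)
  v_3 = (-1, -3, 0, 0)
Orthogonal basis:
  u_1 = (2, 2, 0, -3)
  u_2 = (-43/17, 25/17, 0, -12/17)
  u_3 = (-45/77, -135/77, 0, -120/77)

Apply the Gram-Schmidt recurrence
  u_1 = v_1
  u_i = v_i − Σ_{j<i} ((v_i · u_j) / (u_j · u_j)) · u_j.

Step by step this gives:
  u_1 = (2, 2, 0, -3)
  u_2 = (-43/17, 25/17, 0, -12/17)
  u_3 = (-45/77, -135/77, 0, -120/77)

Orthogonality check:
  u_2 · u_1 = 0 (should be 0)
  u_3 · u_1 = 0 (should be 0)
  u_3 · u_2 = 0 (should be 0)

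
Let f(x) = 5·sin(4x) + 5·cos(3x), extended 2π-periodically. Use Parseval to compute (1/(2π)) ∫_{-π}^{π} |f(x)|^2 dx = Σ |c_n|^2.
Σ |c_n|^2 = 25

Expand |f|^2 and use orthogonality of {sin(nx), cos(mx)} on [-π, π]:
  ∫_{-π}^{π} sin(nx)^2 dx = π, ∫ cos(mx)^2 dx = π, and cross terms integrate to 0.
So ∫_{-π}^{π} f(x)^2 dx = 5^2 · π + 5^2 · π = (25 + 25)π.
Divide by 2π: (25 + 25)/2 = 25.
By Parseval, this equals Σ |c_n|^2.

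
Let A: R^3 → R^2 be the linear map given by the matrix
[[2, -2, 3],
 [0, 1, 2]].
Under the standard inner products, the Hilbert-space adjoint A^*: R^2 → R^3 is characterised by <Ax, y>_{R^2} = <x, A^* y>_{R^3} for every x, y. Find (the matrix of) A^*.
A^* = A^T =
[[2, 0],
 [-2, 1],
 [3, 2]]

For real matrices with standard dot products, the defining identity <Ax, y> = <x, A^* y> gives (Ax)^T y = x^T (A^*) y, i.e. x^T A^T y = x^T (A^*) y. Since this holds for all x, y, we must have A^* = A^T. Therefore
A^* =
[[2, 0],
 [-2, 1],
 [3, 2]].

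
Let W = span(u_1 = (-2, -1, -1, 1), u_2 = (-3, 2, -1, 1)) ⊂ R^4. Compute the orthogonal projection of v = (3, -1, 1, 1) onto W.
proj_W(v) = (53/23, -85/69, 56/69, -56/69)

Set up U = [u_1 | ... | u_2] ∈ R^(4×2). The projector onto W = col(U) is P = U (U^T U)^(-1) U^T.
Compute U^T U =
  [7, 6]
  [6, 15],
and U^T v = (-5, -11).
Solve U^T U · c = U^T v for the coefficients: c = (-3/23, -47/69). The projection is proj_W(v) = U c.
Check: (v - proj_W(v)) · u_1 = 0  (should be 0).
Check: (v - proj_W(v)) · u_2 = 0  (should be 0).
Result: proj_W(v) = (53/23, -85/69, 56/69, -56/69).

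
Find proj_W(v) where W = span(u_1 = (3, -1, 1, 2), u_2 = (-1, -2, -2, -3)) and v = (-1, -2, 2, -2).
proj_W(v) = (-17/63, -55/63, -7/9, -8/7)

Set up U = [u_1 | ... | u_2] ∈ R^(4×2). The projector onto W = col(U) is P = U (U^T U)^(-1) U^T.
Compute U^T U =
  [15, -9]
  [-9, 18],
and U^T v = (-3, 7).
Solve U^T U · c = U^T v for the coefficients: c = (1/21, 26/63). The projection is proj_W(v) = U c.
Check: (v - proj_W(v)) · u_1 = 0  (should be 0).
Check: (v - proj_W(v)) · u_2 = 0  (should be 0).
Result: proj_W(v) = (-17/63, -55/63, -7/9, -8/7).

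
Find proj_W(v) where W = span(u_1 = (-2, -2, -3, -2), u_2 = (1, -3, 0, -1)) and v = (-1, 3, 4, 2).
proj_W(v) = (164/195, 692/195, 148/65, 428/195)

Set up U = [u_1 | ... | u_2] ∈ R^(4×2). The projector onto W = col(U) is P = U (U^T U)^(-1) U^T.
Compute U^T U =
  [21, 6]
  [6, 11],
and U^T v = (-20, -12).
Solve U^T U · c = U^T v for the coefficients: c = (-148/195, -44/65). The projection is proj_W(v) = U c.
Check: (v - proj_W(v)) · u_1 = 0  (should be 0).
Check: (v - proj_W(v)) · u_2 = 0  (should be 0).
Result: proj_W(v) = (164/195, 692/195, 148/65, 428/195).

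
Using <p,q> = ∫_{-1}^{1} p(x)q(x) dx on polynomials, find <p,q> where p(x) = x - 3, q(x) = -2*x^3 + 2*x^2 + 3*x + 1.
<p,q> = -44/5

Expand the product: p(x)·q(x) = -2*x^4 + 8*x^3 - 3*x^2 - 8*x - 3.
∫_{-1}^{1} of each monomial x^k gives [2/(k+1) if k even, 0 if k odd]. Integrating term-by-term (or equivalently evaluating the antiderivative F(x) = -2*x^5/5 + 2*x^4 - x^3 - 4*x^2 - 3*x at the endpoints):
  F(1) − F(−1) = -32/5 − (12/5) = -44/5.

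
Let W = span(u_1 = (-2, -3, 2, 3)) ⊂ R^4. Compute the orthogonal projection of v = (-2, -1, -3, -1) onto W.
proj_W(v) = (2/13, 3/13, -2/13, -3/13)

Set up U = [u_1 | ... | u_1] ∈ R^(4×1). The projector onto W = col(U) is P = U (U^T U)^(-1) U^T.
Compute U^T U =
  [26],
and U^T v = (-2).
Solve U^T U · c = U^T v for the coefficients: c = (-1/13). The projection is proj_W(v) = U c.
Check: (v - proj_W(v)) · u_1 = 0  (should be 0).
Result: proj_W(v) = (2/13, 3/13, -2/13, -3/13).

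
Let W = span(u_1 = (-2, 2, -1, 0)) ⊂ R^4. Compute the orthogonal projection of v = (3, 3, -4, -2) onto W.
proj_W(v) = (-8/9, 8/9, -4/9, 0)

Set up U = [u_1 | ... | u_1] ∈ R^(4×1). The projector onto W = col(U) is P = U (U^T U)^(-1) U^T.
Compute U^T U =
  [9],
and U^T v = (4).
Solve U^T U · c = U^T v for the coefficients: c = (4/9). The projection is proj_W(v) = U c.
Check: (v - proj_W(v)) · u_1 = 0  (should be 0).
Result: proj_W(v) = (-8/9, 8/9, -4/9, 0).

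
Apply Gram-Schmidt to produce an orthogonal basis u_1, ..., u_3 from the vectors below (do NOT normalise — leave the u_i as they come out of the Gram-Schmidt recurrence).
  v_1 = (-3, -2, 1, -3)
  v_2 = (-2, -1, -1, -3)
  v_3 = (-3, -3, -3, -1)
Orthogonal basis:
  u_1 = (-3, -2, 1, -3)
  u_2 = (2/23, 9/23, -39/23, -21/23)
  u_3 = (-102/89, -192/89, -147/89, 181/89)

Apply the Gram-Schmidt recurrence
  u_1 = v_1
  u_i = v_i − Σ_{j<i} ((v_i · u_j) / (u_j · u_j)) · u_j.

Step by step this gives:
  u_1 = (-3, -2, 1, -3)
  u_2 = (2/23, 9/23, -39/23, -21/23)
  u_3 = (-102/89, -192/89, -147/89, 181/89)

Orthogonality check:
  u_2 · u_1 = 0 (should be 0)
  u_3 · u_1 = 0 (should be 0)
  u_3 · u_2 = 0 (should be 0)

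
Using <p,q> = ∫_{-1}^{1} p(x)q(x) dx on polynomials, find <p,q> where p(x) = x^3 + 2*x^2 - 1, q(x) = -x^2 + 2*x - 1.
<p,q> = 4/3

Expand the product: p(x)·q(x) = -x^5 + 3*x^3 - x^2 - 2*x + 1.
∫_{-1}^{1} of each monomial x^k gives [2/(k+1) if k even, 0 if k odd]. Integrating term-by-term (or equivalently evaluating the antiderivative F(x) = -x^6/6 + 3*x^4/4 - x^3/3 - x^2 + x at the endpoints):
  F(1) − F(−1) = 1/4 − (-13/12) = 4/3.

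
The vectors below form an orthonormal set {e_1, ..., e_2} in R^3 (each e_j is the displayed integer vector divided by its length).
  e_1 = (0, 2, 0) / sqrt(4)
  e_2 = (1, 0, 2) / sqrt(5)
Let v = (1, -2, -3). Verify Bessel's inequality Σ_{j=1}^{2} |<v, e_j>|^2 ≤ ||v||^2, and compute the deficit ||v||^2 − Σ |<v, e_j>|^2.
Σ |<v, e_j>|^2 = 9; ||v||^2 = 14; deficit = 5

Write each e_j = u_j / sqrt(<u_j, u_j>) where u_j is the displayed integer vector. Then <v, e_j> = <v, u_j> / sqrt(<u_j, u_j>), so |<v, e_j>|^2 = <v, u_j>^2 / <u_j, u_j>.
Coefficients: <v, e_1> = -4/sqrt(4), <v, e_2> = -5/sqrt(5).
Square and sum: Σ |<v, e_j>|^2 = 9.
Compute ||v||^2 = v·v = 14.
Deficit = 14 − 9 = 5 ≥ 0, confirming Bessel's inequality. (The deficit equals ||v − Σ <v,e_j> e_j||^2, the squared distance from v to span{e_j}.)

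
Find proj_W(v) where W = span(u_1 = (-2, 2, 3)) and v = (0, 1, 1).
proj_W(v) = (-10/17, 10/17, 15/17)

Set up U = [u_1 | ... | u_1] ∈ R^(3×1). The projector onto W = col(U) is P = U (U^T U)^(-1) U^T.
Compute U^T U =
  [17],
and U^T v = (5).
Solve U^T U · c = U^T v for the coefficients: c = (5/17). The projection is proj_W(v) = U c.
Check: (v - proj_W(v)) · u_1 = 0  (should be 0).
Result: proj_W(v) = (-10/17, 10/17, 15/17).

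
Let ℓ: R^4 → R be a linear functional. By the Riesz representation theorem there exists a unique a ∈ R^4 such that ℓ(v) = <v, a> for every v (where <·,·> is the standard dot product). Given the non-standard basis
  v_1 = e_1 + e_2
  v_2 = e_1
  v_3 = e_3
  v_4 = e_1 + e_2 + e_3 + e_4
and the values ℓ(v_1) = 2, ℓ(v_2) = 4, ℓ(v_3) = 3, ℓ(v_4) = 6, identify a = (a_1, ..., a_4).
a = (4, -2, 3, 1)

Write a = (a_1, ..., a_4) in the standard basis. For each basis vector v_i, ℓ(v_i) = <v_i, a> is a linear equation in the a_j's. Collect the n equations into a matrix system V a = ℓ, where row i of V is v_i (expressed in the standard basis). Since V is invertible (lower-triangular with 1s on the diagonal, up to permutation), solve by back-substitution:
  V =
[[1, 1, 0, 0],
 [1, 0, 0, 0],
 [0, 0, 1, 0],
 [1, 1, 1, 1]]
  V a = (2, 4, 3, 6)
Solving gives a = (4, -2, 3, 1).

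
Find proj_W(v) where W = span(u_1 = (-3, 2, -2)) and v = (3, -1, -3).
proj_W(v) = (15/17, -10/17, 10/17)

Set up U = [u_1 | ... | u_1] ∈ R^(3×1). The projector onto W = col(U) is P = U (U^T U)^(-1) U^T.
Compute U^T U =
  [17],
and U^T v = (-5).
Solve U^T U · c = U^T v for the coefficients: c = (-5/17). The projection is proj_W(v) = U c.
Check: (v - proj_W(v)) · u_1 = 0  (should be 0).
Result: proj_W(v) = (15/17, -10/17, 10/17).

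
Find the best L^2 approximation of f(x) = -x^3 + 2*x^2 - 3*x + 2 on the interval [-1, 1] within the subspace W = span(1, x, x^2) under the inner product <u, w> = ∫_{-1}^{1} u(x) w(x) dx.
g(x) = 2*x^2 - 18*x/5 + 2

The best approximation g ∈ W is the orthogonal projection of f onto W. Writing g = a_0 + a_1 x + a_2 x^2, the coefficients solve the normal equations G · a = b where
  G_{ij} = <φ_i, φ_j> and b_i = <f, φ_i>, with φ_0 = 1, φ_1 = x, φ_2 = x^2.
G =
  [2, 0, 2/3]
  [0, 2/3, 0]
  [2/3, 0, 2/5],
b = (16/3, -12/5, 32/15).
Solving gives a_0 = 2, a_1 = -18/5, a_2 = 2, so
  g(x) = 2*x^2 - 18*x/5 + 2.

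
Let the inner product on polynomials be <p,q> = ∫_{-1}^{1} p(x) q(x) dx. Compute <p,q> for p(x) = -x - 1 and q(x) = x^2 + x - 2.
<p,q> = 8/3

Expand the product: p(x)·q(x) = -x^3 - 2*x^2 + x + 2.
∫_{-1}^{1} of each monomial x^k gives [2/(k+1) if k even, 0 if k odd]. Integrating term-by-term (or equivalently evaluating the antiderivative F(x) = -x^4/4 - 2*x^3/3 + x^2/2 + 2*x at the endpoints):
  F(1) − F(−1) = 19/12 − (-13/12) = 8/3.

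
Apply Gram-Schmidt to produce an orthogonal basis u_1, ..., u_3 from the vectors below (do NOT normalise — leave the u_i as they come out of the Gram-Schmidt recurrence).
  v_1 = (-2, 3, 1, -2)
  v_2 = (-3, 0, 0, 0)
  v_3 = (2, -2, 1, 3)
Orthogonal basis:
  u_1 = (-2, 3, 1, -2)
  u_2 = (-7/3, -1, -1/3, 2/3)
  u_3 = (0, 5/14, 25/14, 10/7)

Apply the Gram-Schmidt recurrence
  u_1 = v_1
  u_i = v_i − Σ_{j<i} ((v_i · u_j) / (u_j · u_j)) · u_j.

Step by step this gives:
  u_1 = (-2, 3, 1, -2)
  u_2 = (-7/3, -1, -1/3, 2/3)
  u_3 = (0, 5/14, 25/14, 10/7)

Orthogonality check:
  u_2 · u_1 = 0 (should be 0)
  u_3 · u_1 = 0 (should be 0)
  u_3 · u_2 = 0 (should be 0)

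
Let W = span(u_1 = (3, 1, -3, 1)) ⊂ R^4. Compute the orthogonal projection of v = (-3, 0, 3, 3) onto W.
proj_W(v) = (-9/4, -3/4, 9/4, -3/4)

Set up U = [u_1 | ... | u_1] ∈ R^(4×1). The projector onto W = col(U) is P = U (U^T U)^(-1) U^T.
Compute U^T U =
  [20],
and U^T v = (-15).
Solve U^T U · c = U^T v for the coefficients: c = (-3/4). The projection is proj_W(v) = U c.
Check: (v - proj_W(v)) · u_1 = 0  (should be 0).
Result: proj_W(v) = (-9/4, -3/4, 9/4, -3/4).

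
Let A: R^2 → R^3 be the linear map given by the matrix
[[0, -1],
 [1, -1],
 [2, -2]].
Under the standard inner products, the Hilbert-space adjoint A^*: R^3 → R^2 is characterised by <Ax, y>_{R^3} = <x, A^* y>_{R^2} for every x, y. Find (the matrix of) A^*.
A^* = A^T =
[[0, 1, 2],
 [-1, -1, -2]]

For real matrices with standard dot products, the defining identity <Ax, y> = <x, A^* y> gives (Ax)^T y = x^T (A^*) y, i.e. x^T A^T y = x^T (A^*) y. Since this holds for all x, y, we must have A^* = A^T. Therefore
A^* =
[[0, 1, 2],
 [-1, -1, -2]].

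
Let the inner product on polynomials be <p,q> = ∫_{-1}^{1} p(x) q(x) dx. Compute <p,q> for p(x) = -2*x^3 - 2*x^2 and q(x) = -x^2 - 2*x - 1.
<p,q> = 56/15

Expand the product: p(x)·q(x) = 2*x^5 + 6*x^4 + 6*x^3 + 2*x^2.
∫_{-1}^{1} of each monomial x^k gives [2/(k+1) if k even, 0 if k odd]. Integrating term-by-term (or equivalently evaluating the antiderivative F(x) = x^6/3 + 6*x^5/5 + 3*x^4/2 + 2*x^3/3 at the endpoints):
  F(1) − F(−1) = 37/10 − (-1/30) = 56/15.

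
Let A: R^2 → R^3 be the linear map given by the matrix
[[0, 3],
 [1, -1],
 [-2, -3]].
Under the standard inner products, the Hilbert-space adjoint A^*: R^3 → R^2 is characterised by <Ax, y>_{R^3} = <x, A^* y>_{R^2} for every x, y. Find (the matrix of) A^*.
A^* = A^T =
[[0, 1, -2],
 [3, -1, -3]]

For real matrices with standard dot products, the defining identity <Ax, y> = <x, A^* y> gives (Ax)^T y = x^T (A^*) y, i.e. x^T A^T y = x^T (A^*) y. Since this holds for all x, y, we must have A^* = A^T. Therefore
A^* =
[[0, 1, -2],
 [3, -1, -3]].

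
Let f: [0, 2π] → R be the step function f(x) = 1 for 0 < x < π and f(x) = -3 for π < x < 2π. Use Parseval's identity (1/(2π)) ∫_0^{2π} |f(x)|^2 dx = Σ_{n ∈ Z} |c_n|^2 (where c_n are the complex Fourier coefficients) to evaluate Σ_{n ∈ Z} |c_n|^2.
Σ |c_n|^2 = 5

Parseval equates the L^2 energy of f (normalised by 1/(2π)) with the ℓ^2 sum of its Fourier coefficients: (1/(2π)) ∫_0^{2π} |f|^2 = Σ |c_n|^2.
Compute the left side: (1/(2π)) [∫_0^π 1^2 dx + ∫_π^{2π} (-3)^2 dx] = (1/(2π)) · (1π + 9π) = (1 + 9)/2 = 5.
So Σ_{n ∈ Z} |c_n|^2 = 5.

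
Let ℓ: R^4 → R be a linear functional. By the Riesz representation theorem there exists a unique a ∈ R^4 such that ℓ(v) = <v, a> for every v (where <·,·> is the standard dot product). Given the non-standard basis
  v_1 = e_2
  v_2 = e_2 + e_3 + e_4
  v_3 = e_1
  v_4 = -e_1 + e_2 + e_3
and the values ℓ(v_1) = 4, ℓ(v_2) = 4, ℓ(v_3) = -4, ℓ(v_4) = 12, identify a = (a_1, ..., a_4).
a = (-4, 4, 4, -4)

Write a = (a_1, ..., a_4) in the standard basis. For each basis vector v_i, ℓ(v_i) = <v_i, a> is a linear equation in the a_j's. Collect the n equations into a matrix system V a = ℓ, where row i of V is v_i (expressed in the standard basis). Since V is invertible (lower-triangular with 1s on the diagonal, up to permutation), solve by back-substitution:
  V =
[[0, 1, 0, 0],
 [0, 1, 1, 1],
 [1, 0, 0, 0],
 [-1, 1, 1, 0]]
  V a = (4, 4, -4, 12)
Solving gives a = (-4, 4, 4, -4).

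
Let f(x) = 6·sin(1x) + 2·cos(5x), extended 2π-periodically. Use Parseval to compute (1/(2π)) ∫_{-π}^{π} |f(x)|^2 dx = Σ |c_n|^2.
Σ |c_n|^2 = 20

Expand |f|^2 and use orthogonality of {sin(nx), cos(mx)} on [-π, π]:
  ∫_{-π}^{π} sin(nx)^2 dx = π, ∫ cos(mx)^2 dx = π, and cross terms integrate to 0.
So ∫_{-π}^{π} f(x)^2 dx = 6^2 · π + 2^2 · π = (36 + 4)π.
Divide by 2π: (36 + 4)/2 = 20.
By Parseval, this equals Σ |c_n|^2.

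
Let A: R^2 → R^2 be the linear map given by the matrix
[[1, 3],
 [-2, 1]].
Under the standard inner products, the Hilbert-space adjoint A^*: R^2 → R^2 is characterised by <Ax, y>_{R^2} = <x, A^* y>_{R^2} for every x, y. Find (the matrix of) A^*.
A^* = A^T =
[[1, -2],
 [3, 1]]

For real matrices with standard dot products, the defining identity <Ax, y> = <x, A^* y> gives (Ax)^T y = x^T (A^*) y, i.e. x^T A^T y = x^T (A^*) y. Since this holds for all x, y, we must have A^* = A^T. Therefore
A^* =
[[1, -2],
 [3, 1]].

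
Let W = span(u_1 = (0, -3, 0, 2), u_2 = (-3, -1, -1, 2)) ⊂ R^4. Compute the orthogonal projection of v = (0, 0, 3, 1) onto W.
proj_W(v) = (81/146, -42/73, 27/146, 10/73)

Set up U = [u_1 | ... | u_2] ∈ R^(4×2). The projector onto W = col(U) is P = U (U^T U)^(-1) U^T.
Compute U^T U =
  [13, 7]
  [7, 15],
and U^T v = (2, -1).
Solve U^T U · c = U^T v for the coefficients: c = (37/146, -27/146). The projection is proj_W(v) = U c.
Check: (v - proj_W(v)) · u_1 = 0  (should be 0).
Check: (v - proj_W(v)) · u_2 = 0  (should be 0).
Result: proj_W(v) = (81/146, -42/73, 27/146, 10/73).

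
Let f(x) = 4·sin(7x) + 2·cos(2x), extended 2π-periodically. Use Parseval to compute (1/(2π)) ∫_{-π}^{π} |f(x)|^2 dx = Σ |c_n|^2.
Σ |c_n|^2 = 10

Expand |f|^2 and use orthogonality of {sin(nx), cos(mx)} on [-π, π]:
  ∫_{-π}^{π} sin(nx)^2 dx = π, ∫ cos(mx)^2 dx = π, and cross terms integrate to 0.
So ∫_{-π}^{π} f(x)^2 dx = 4^2 · π + 2^2 · π = (16 + 4)π.
Divide by 2π: (16 + 4)/2 = 10.
By Parseval, this equals Σ |c_n|^2.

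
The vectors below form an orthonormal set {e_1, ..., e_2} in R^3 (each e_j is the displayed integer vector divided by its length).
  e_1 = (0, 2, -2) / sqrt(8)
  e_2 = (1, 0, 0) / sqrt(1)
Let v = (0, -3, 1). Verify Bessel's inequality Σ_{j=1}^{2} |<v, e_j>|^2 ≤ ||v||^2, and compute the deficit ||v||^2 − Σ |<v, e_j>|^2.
Σ |<v, e_j>|^2 = 8; ||v||^2 = 10; deficit = 2

Write each e_j = u_j / sqrt(<u_j, u_j>) where u_j is the displayed integer vector. Then <v, e_j> = <v, u_j> / sqrt(<u_j, u_j>), so |<v, e_j>|^2 = <v, u_j>^2 / <u_j, u_j>.
Coefficients: <v, e_1> = -8/sqrt(8), <v, e_2> = 0/sqrt(1).
Square and sum: Σ |<v, e_j>|^2 = 8.
Compute ||v||^2 = v·v = 10.
Deficit = 10 − 8 = 2 ≥ 0, confirming Bessel's inequality. (The deficit equals ||v − Σ <v,e_j> e_j||^2, the squared distance from v to span{e_j}.)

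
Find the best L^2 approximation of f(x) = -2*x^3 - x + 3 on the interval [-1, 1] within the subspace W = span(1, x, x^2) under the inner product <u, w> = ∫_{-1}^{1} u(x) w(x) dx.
g(x) = 3 - 11*x/5

The best approximation g ∈ W is the orthogonal projection of f onto W. Writing g = a_0 + a_1 x + a_2 x^2, the coefficients solve the normal equations G · a = b where
  G_{ij} = <φ_i, φ_j> and b_i = <f, φ_i>, with φ_0 = 1, φ_1 = x, φ_2 = x^2.
G =
  [2, 0, 2/3]
  [0, 2/3, 0]
  [2/3, 0, 2/5],
b = (6, -22/15, 2).
Solving gives a_0 = 3, a_1 = -11/5, a_2 = 0, so
  g(x) = 3 - 11*x/5.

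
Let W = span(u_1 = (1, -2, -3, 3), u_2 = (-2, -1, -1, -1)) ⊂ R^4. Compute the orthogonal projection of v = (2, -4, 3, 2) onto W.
proj_W(v) = (279/161, 17/161, -32/161, 262/161)

Set up U = [u_1 | ... | u_2] ∈ R^(4×2). The projector onto W = col(U) is P = U (U^T U)^(-1) U^T.
Compute U^T U =
  [23, 0]
  [0, 7],
and U^T v = (7, -5).
Solve U^T U · c = U^T v for the coefficients: c = (7/23, -5/7). The projection is proj_W(v) = U c.
Check: (v - proj_W(v)) · u_1 = 0  (should be 0).
Check: (v - proj_W(v)) · u_2 = 0  (should be 0).
Result: proj_W(v) = (279/161, 17/161, -32/161, 262/161).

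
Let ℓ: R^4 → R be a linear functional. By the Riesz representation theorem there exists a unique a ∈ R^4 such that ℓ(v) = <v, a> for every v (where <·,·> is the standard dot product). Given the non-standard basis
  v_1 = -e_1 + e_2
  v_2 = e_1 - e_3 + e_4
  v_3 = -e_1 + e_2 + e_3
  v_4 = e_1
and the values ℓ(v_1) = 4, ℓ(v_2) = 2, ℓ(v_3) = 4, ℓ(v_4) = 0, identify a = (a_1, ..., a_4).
a = (0, 4, 0, 2)

Write a = (a_1, ..., a_4) in the standard basis. For each basis vector v_i, ℓ(v_i) = <v_i, a> is a linear equation in the a_j's. Collect the n equations into a matrix system V a = ℓ, where row i of V is v_i (expressed in the standard basis). Since V is invertible (lower-triangular with 1s on the diagonal, up to permutation), solve by back-substitution:
  V =
[[-1, 1, 0, 0],
 [1, 0, -1, 1],
 [-1, 1, 1, 0],
 [1, 0, 0, 0]]
  V a = (4, 2, 4, 0)
Solving gives a = (0, 4, 0, 2).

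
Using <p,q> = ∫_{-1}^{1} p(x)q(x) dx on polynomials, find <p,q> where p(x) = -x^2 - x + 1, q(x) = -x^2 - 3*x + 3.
<p,q> = 86/15

Expand the product: p(x)·q(x) = x^4 + 4*x^3 - x^2 - 6*x + 3.
∫_{-1}^{1} of each monomial x^k gives [2/(k+1) if k even, 0 if k odd]. Integrating term-by-term (or equivalently evaluating the antiderivative F(x) = x^5/5 + x^4 - x^3/3 - 3*x^2 + 3*x at the endpoints):
  F(1) − F(−1) = 13/15 − (-73/15) = 86/15.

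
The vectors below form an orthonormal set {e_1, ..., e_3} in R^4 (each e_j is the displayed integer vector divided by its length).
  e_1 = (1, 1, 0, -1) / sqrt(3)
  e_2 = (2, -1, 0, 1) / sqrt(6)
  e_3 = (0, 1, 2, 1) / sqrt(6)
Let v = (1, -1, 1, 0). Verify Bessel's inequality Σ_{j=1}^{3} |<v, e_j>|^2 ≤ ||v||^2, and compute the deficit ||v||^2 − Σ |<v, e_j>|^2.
Σ |<v, e_j>|^2 = 5/3; ||v||^2 = 3; deficit = 4/3

Write each e_j = u_j / sqrt(<u_j, u_j>) where u_j is the displayed integer vector. Then <v, e_j> = <v, u_j> / sqrt(<u_j, u_j>), so |<v, e_j>|^2 = <v, u_j>^2 / <u_j, u_j>.
Coefficients: <v, e_1> = 0/sqrt(3), <v, e_2> = 3/sqrt(6), <v, e_3> = 1/sqrt(6).
Square and sum: Σ |<v, e_j>|^2 = 5/3.
Compute ||v||^2 = v·v = 3.
Deficit = 3 − 5/3 = 4/3 ≥ 0, confirming Bessel's inequality. (The deficit equals ||v − Σ <v,e_j> e_j||^2, the squared distance from v to span{e_j}.)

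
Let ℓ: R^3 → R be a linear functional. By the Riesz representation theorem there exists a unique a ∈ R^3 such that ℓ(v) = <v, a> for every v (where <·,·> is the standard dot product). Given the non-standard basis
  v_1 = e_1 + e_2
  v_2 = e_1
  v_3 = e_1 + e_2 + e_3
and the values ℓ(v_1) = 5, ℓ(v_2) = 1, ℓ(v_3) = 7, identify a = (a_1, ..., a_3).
a = (1, 4, 2)

Write a = (a_1, ..., a_3) in the standard basis. For each basis vector v_i, ℓ(v_i) = <v_i, a> is a linear equation in the a_j's. Collect the n equations into a matrix system V a = ℓ, where row i of V is v_i (expressed in the standard basis). Since V is invertible (lower-triangular with 1s on the diagonal, up to permutation), solve by back-substitution:
  V =
[[1, 1, 0],
 [1, 0, 0],
 [1, 1, 1]]
  V a = (5, 1, 7)
Solving gives a = (1, 4, 2).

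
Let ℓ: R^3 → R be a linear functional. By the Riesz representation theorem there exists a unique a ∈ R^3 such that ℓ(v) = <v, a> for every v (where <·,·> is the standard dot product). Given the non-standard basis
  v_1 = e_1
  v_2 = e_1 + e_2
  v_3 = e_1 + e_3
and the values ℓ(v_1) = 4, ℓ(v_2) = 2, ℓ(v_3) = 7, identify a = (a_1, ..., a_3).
a = (4, -2, 3)

Write a = (a_1, ..., a_3) in the standard basis. For each basis vector v_i, ℓ(v_i) = <v_i, a> is a linear equation in the a_j's. Collect the n equations into a matrix system V a = ℓ, where row i of V is v_i (expressed in the standard basis). Since V is invertible (lower-triangular with 1s on the diagonal, up to permutation), solve by back-substitution:
  V =
[[1, 0, 0],
 [1, 1, 0],
 [1, 0, 1]]
  V a = (4, 2, 7)
Solving gives a = (4, -2, 3).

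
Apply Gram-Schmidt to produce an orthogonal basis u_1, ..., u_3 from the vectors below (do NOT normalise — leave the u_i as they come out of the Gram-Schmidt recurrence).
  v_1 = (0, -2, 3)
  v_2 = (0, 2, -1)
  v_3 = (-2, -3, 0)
Orthogonal basis:
  u_1 = (0, -2, 3)
  u_2 = (0, 12/13, 8/13)
  u_3 = (-2, 0, 0)

Apply the Gram-Schmidt recurrence
  u_1 = v_1
  u_i = v_i − Σ_{j<i} ((v_i · u_j) / (u_j · u_j)) · u_j.

Step by step this gives:
  u_1 = (0, -2, 3)
  u_2 = (0, 12/13, 8/13)
  u_3 = (-2, 0, 0)

Orthogonality check:
  u_2 · u_1 = 0 (should be 0)
  u_3 · u_1 = 0 (should be 0)
  u_3 · u_2 = 0 (should be 0)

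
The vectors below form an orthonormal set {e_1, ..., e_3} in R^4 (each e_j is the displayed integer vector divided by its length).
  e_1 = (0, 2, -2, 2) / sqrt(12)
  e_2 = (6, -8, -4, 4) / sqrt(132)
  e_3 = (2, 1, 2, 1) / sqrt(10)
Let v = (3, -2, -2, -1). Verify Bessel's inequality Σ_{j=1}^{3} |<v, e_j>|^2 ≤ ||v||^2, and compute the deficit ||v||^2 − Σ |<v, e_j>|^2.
Σ |<v, e_j>|^2 = 1251/110; ||v||^2 = 18; deficit = 729/110

Write each e_j = u_j / sqrt(<u_j, u_j>) where u_j is the displayed integer vector. Then <v, e_j> = <v, u_j> / sqrt(<u_j, u_j>), so |<v, e_j>|^2 = <v, u_j>^2 / <u_j, u_j>.
Coefficients: <v, e_1> = -2/sqrt(12), <v, e_2> = 38/sqrt(132), <v, e_3> = -1/sqrt(10).
Square and sum: Σ |<v, e_j>|^2 = 1251/110.
Compute ||v||^2 = v·v = 18.
Deficit = 18 − 1251/110 = 729/110 ≥ 0, confirming Bessel's inequality. (The deficit equals ||v − Σ <v,e_j> e_j||^2, the squared distance from v to span{e_j}.)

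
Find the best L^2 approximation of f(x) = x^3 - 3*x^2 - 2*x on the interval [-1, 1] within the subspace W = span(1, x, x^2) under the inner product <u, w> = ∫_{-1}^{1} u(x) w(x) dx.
g(x) = -3*x^2 - 7*x/5

The best approximation g ∈ W is the orthogonal projection of f onto W. Writing g = a_0 + a_1 x + a_2 x^2, the coefficients solve the normal equations G · a = b where
  G_{ij} = <φ_i, φ_j> and b_i = <f, φ_i>, with φ_0 = 1, φ_1 = x, φ_2 = x^2.
G =
  [2, 0, 2/3]
  [0, 2/3, 0]
  [2/3, 0, 2/5],
b = (-2, -14/15, -6/5).
Solving gives a_0 = 0, a_1 = -7/5, a_2 = -3, so
  g(x) = -3*x^2 - 7*x/5.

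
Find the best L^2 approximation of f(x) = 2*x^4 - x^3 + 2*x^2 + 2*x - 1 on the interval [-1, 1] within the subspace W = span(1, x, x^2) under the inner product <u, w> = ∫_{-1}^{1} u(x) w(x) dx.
g(x) = 26*x^2/7 + 7*x/5 - 41/35

The best approximation g ∈ W is the orthogonal projection of f onto W. Writing g = a_0 + a_1 x + a_2 x^2, the coefficients solve the normal equations G · a = b where
  G_{ij} = <φ_i, φ_j> and b_i = <f, φ_i>, with φ_0 = 1, φ_1 = x, φ_2 = x^2.
G =
  [2, 0, 2/3]
  [0, 2/3, 0]
  [2/3, 0, 2/5],
b = (2/15, 14/15, 74/105).
Solving gives a_0 = -41/35, a_1 = 7/5, a_2 = 26/7, so
  g(x) = 26*x^2/7 + 7*x/5 - 41/35.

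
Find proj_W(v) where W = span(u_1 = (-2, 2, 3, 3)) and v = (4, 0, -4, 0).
proj_W(v) = (20/13, -20/13, -30/13, -30/13)

Set up U = [u_1 | ... | u_1] ∈ R^(4×1). The projector onto W = col(U) is P = U (U^T U)^(-1) U^T.
Compute U^T U =
  [26],
and U^T v = (-20).
Solve U^T U · c = U^T v for the coefficients: c = (-10/13). The projection is proj_W(v) = U c.
Check: (v - proj_W(v)) · u_1 = 0  (should be 0).
Result: proj_W(v) = (20/13, -20/13, -30/13, -30/13).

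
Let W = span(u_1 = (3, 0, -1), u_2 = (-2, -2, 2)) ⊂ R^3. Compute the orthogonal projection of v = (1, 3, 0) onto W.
proj_W(v) = (1/2, 2, -3/2)

Set up U = [u_1 | ... | u_2] ∈ R^(3×2). The projector onto W = col(U) is P = U (U^T U)^(-1) U^T.
Compute U^T U =
  [10, -8]
  [-8, 12],
and U^T v = (3, -8).
Solve U^T U · c = U^T v for the coefficients: c = (-1/2, -1). The projection is proj_W(v) = U c.
Check: (v - proj_W(v)) · u_1 = 0  (should be 0).
Check: (v - proj_W(v)) · u_2 = 0  (should be 0).
Result: proj_W(v) = (1/2, 2, -3/2).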